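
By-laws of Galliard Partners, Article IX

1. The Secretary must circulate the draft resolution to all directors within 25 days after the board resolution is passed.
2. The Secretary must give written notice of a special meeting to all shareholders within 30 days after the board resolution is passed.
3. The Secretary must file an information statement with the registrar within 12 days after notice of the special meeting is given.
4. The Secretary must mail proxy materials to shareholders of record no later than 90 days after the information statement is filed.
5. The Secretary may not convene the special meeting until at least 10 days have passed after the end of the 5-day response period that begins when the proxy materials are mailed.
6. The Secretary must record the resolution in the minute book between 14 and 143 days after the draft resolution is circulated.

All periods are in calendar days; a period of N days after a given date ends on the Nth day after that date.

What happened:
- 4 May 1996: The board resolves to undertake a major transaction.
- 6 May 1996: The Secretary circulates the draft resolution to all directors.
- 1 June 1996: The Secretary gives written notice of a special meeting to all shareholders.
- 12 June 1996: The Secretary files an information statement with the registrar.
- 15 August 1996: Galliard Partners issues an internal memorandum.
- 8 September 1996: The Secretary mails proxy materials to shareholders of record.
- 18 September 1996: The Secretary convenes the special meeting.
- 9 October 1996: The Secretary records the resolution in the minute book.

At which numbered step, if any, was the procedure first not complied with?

Step 5

Step 1: 25 days after 4 May 1996 (when the board resolution is passed) is 29 May 1996; 6 May 1996 is within that limit.
Step 2: 30 days after 4 May 1996 (when the board resolution is passed) is 3 June 1996; done 1 June 1996 — timely.
Step 3: 12 days after 1 June 1996 (when notice of the special meeting is given) is 13 June 1996; 12 June 1996 is within that limit.
Step 4: 90 days after 12 June 1996 (when the information statement is filed) is 10 September 1996; completed 8 September 1996, before the deadline.
Step 5: the earliest permitted date is 10 days after 13 September 1996 (end of the 5-day response period, which began when the proxy materials are mailed on 8 September 1996), i.e. 23 September 1996; acted on 18 September 1996, 5 days prematurely.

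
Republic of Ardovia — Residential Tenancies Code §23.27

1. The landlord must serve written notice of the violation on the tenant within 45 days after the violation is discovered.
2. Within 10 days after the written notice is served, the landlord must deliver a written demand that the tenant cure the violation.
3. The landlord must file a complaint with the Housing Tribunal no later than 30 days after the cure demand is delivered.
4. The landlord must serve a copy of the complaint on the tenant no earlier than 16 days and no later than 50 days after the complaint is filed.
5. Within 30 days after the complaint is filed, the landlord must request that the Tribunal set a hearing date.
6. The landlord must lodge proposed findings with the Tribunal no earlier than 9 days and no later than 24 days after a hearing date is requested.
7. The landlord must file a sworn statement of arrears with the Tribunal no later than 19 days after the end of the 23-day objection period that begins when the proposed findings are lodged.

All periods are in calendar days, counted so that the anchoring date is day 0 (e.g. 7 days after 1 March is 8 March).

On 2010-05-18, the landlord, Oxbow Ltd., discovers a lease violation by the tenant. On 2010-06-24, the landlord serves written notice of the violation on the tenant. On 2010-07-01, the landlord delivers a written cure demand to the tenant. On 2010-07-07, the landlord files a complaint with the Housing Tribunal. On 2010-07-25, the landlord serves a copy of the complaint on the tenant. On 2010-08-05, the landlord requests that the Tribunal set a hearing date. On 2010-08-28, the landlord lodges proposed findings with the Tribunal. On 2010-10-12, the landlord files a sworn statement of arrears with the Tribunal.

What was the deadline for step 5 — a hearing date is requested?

Step 5 runs from 2010-07-07, when the complaint is filed. 30 days after 2010-07-07 is 2010-08-06.

2010-08-06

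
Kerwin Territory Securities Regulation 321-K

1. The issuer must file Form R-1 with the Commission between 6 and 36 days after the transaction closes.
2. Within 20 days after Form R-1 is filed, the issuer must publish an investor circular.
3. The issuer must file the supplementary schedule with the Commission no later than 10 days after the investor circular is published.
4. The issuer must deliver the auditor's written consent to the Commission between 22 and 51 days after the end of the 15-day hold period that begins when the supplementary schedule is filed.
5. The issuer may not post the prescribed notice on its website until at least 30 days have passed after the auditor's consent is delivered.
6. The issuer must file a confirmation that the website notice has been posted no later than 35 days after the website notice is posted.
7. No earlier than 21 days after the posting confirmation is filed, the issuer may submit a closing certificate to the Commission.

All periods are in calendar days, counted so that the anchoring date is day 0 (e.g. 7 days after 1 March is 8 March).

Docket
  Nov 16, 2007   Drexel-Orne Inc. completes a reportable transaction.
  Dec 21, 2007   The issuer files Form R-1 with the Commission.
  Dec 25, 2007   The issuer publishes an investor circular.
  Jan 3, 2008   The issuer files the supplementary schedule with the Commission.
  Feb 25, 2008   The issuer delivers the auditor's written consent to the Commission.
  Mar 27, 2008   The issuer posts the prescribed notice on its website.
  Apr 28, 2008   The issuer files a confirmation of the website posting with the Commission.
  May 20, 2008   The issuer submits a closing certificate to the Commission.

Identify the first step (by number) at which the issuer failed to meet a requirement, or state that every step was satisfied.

None — every step was satisfied

Step 1: the window is 6–36 days after Nov 16, 2007 (when the transaction closes), so Nov 22, 2007 through Dec 22, 2007; done Dec 21, 2007 — within the window.
Step 2: 20 days after Dec 21, 2007 (when Form R-1 is filed) is Jan 10, 2008; done Dec 25, 2007 — timely.
Step 3: 10 days after Dec 25, 2007 (when the investor circular is published) is Jan 4, 2008; Jan 3, 2008 is within that limit.
Step 4: the window is 22–51 days after Jan 18, 2008 (end of the 15-day hold period, which began when the supplementary schedule is filed on Jan 3, 2008), so Feb 9, 2008 through Mar 9, 2008; Feb 25, 2008 falls inside that range.
Step 5: the earliest permitted date is 30 days after Feb 25, 2008 (when the auditor's consent is delivered), i.e. Mar 26, 2008; Mar 27, 2008 is on or after that date.
Step 6: 35 days after Mar 27, 2008 (when the website notice is posted) is May 1, 2008; Apr 28, 2008 is within that limit.
Step 7: the earliest permitted date is 21 days after Apr 28, 2008 (when the posting confirmation is filed), i.e. May 19, 2008; done May 20, 2008, after the minimum wait.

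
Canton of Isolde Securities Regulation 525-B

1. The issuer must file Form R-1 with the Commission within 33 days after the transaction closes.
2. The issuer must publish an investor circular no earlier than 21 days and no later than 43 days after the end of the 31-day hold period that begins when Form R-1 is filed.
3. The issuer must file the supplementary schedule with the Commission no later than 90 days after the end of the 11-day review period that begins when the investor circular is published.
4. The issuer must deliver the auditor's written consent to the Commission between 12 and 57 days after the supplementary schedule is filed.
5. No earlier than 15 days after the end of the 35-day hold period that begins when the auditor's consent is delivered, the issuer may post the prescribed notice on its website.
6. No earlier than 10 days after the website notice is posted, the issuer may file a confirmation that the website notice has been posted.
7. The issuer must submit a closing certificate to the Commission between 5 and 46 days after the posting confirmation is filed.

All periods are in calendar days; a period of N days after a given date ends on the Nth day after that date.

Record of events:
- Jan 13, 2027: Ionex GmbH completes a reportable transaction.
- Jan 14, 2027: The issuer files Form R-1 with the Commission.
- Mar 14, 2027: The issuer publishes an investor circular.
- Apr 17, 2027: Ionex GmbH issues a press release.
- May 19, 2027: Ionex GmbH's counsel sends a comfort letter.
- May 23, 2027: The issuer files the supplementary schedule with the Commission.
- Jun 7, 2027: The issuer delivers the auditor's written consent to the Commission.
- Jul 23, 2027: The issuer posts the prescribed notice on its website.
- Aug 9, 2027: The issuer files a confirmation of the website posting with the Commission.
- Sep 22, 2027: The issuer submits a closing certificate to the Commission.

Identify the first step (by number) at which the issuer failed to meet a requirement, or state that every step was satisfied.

Step 5

Step 1: 33 days after Jan 13, 2027 (when the transaction closes) is Feb 15, 2027; completed Jan 14, 2027, before the deadline.
Step 2: the window is 21–43 days after Feb 14, 2027 (end of the 31-day hold period, which began when Form R-1 is filed on Jan 14, 2027), so Mar 7, 2027 through Mar 29, 2027; done Mar 14, 2027 — within the window.
Step 3: 90 days after Mar 25, 2027 (end of the 11-day review period, which began when the investor circular is published on Mar 14, 2027) is Jun 23, 2027; May 23, 2027 is within that limit.
Step 4: the window is 12–57 days after May 23, 2027 (when the supplementary schedule is filed), so Jun 4, 2027 through Jul 19, 2027; Jun 7, 2027 falls inside that range.
Step 5: the earliest permitted date is 15 days after Jul 12, 2027 (end of the 35-day hold period, which began when the auditor's consent is delivered on Jun 7, 2027), i.e. Jul 27, 2027; done Jul 23, 2027 — 4 days too early.
Later steps need not be reached.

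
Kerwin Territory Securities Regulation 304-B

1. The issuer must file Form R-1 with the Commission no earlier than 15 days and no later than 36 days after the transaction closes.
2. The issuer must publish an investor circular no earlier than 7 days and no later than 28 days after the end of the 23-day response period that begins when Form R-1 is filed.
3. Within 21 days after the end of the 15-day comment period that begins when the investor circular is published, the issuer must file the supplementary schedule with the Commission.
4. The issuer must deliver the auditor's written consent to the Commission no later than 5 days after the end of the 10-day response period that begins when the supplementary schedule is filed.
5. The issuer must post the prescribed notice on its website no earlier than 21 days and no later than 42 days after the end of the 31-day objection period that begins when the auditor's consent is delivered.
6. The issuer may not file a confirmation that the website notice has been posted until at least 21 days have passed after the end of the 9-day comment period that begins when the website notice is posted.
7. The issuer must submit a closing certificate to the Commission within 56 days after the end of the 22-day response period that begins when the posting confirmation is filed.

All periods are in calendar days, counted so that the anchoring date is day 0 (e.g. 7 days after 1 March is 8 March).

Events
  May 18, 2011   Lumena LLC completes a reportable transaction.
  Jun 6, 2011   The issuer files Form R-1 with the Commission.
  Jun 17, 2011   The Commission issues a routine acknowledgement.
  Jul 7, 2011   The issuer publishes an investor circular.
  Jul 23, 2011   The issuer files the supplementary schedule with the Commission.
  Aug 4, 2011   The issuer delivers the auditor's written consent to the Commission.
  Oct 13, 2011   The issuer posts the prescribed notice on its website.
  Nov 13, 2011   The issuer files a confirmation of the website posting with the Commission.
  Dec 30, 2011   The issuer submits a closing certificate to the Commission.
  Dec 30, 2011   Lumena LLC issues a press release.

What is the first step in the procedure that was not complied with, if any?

None — every step was satisfied

(1) the permitted window runs from May 18, 2011 + 15 = Jun 2, 2011 to May 18, 2011 + 36 = Jun 23, 2011; done Jun 6, 2011, which is between those dates.
(2) the permitted window runs from Jun 29, 2011 + 7 = Jul 6, 2011 to Jun 29, 2011 + 28 = Jul 27, 2011; done Jul 7, 2011, which is between those dates.
(3) due by Jul 22, 2011 + 21 days = Aug 12, 2011; Jul 23, 2011 is within that limit.
(4) due by Aug 2, 2011 + 5 days = Aug 7, 2011; Aug 4, 2011 is within that limit.
(5) the permitted window runs from Sep 4, 2011 + 21 = Sep 25, 2011 to Sep 4, 2011 + 42 = Oct 16, 2011; Oct 13, 2011 falls inside that range.
(6) permitted from Oct 22, 2011 + 21 days = Nov 12, 2011 onward; Nov 13, 2011 is on or after that date.
(7) due by Dec 5, 2011 + 56 days = Jan 30, 2012; done Dec 30, 2011 — timely.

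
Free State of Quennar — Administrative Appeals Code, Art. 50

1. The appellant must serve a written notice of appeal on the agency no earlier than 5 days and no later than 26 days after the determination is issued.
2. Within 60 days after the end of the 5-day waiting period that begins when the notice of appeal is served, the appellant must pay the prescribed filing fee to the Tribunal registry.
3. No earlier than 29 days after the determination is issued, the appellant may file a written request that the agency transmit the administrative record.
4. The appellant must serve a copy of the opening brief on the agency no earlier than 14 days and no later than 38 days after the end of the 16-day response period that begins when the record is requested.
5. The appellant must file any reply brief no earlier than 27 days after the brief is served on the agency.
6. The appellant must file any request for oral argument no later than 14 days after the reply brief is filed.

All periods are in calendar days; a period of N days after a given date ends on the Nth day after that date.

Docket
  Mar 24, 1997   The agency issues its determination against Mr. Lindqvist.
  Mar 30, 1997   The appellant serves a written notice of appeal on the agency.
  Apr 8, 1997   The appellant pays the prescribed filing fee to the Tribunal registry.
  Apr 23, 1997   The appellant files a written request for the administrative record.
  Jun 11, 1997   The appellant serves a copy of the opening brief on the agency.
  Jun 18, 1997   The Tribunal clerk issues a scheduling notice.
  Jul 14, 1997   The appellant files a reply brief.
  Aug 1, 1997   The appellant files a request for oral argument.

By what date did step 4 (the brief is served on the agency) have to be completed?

Jun 16, 1997

The record is requested on Apr 23, 1997; the 16-day response period therefore ends May 9, 1997, and step 4 runs from that date. The window is 14–38 days after May 9, 1997; it closes on Jun 16, 1997.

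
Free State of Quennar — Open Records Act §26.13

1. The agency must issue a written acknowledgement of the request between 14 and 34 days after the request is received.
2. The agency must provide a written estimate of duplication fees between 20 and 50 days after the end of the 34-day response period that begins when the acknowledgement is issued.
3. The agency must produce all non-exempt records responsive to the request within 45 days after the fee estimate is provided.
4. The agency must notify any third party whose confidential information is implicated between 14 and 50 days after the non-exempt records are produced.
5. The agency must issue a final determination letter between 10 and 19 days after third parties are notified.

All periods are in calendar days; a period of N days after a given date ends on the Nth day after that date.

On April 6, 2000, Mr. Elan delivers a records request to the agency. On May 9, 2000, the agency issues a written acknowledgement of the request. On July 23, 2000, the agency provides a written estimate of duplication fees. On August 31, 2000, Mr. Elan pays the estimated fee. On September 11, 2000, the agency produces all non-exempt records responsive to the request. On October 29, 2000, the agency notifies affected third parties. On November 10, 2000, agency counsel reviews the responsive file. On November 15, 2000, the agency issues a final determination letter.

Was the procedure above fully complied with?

Step 1: the window is 14–34 days after April 6, 2000 (when the request is received), so April 20, 2000 through May 10, 2000; done May 9, 2000, which is between those dates.
Step 2: the window is 20–50 days after June 12, 2000 (end of the 34-day response period, which began when the acknowledgement is issued on May 9, 2000), so July 2, 2000 through August 1, 2000; done July 23, 2000, which is between those dates.
Step 3: 45 days after July 23, 2000 (when the fee estimate is provided) is September 6, 2000; September 11, 2000 misses that deadline by 5 days.

No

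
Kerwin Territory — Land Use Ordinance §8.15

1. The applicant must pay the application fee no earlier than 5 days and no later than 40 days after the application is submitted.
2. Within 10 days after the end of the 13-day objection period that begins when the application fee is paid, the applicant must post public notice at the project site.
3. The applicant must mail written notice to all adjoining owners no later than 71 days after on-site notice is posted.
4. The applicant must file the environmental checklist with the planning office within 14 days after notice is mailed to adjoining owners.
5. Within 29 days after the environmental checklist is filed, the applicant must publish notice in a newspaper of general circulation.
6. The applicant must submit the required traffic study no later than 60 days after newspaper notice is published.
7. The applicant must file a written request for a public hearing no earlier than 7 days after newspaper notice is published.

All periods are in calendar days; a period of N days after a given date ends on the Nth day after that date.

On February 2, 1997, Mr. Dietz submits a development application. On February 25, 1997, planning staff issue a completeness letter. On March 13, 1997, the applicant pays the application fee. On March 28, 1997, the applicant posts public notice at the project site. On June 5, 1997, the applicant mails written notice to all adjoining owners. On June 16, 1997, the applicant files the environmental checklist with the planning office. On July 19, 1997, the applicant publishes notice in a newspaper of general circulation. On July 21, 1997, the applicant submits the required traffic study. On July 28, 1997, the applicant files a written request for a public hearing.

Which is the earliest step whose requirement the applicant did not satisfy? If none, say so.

Step 5

Step 1: the window is 5–40 days after February 2, 1997 (when the application is submitted), so February 7, 1997 through March 14, 1997; March 13, 1997 falls inside that range.
Step 2: 10 days after March 26, 1997 (end of the 13-day objection period, which began when the application fee is paid on March 13, 1997) is April 5, 1997; March 28, 1997 is within that limit.
Step 3: 71 days after March 28, 1997 (when on-site notice is posted) is June 7, 1997; completed June 5, 1997, before the deadline.
Step 4: 14 days after June 5, 1997 (when notice is mailed to adjoining owners) is June 19, 1997; done June 16, 1997 — timely.
Step 5: 29 days after June 16, 1997 (when the environmental checklist is filed) is July 15, 1997; July 19, 1997 misses that deadline by 4 days.
No need to go further; step 5 was not satisfied.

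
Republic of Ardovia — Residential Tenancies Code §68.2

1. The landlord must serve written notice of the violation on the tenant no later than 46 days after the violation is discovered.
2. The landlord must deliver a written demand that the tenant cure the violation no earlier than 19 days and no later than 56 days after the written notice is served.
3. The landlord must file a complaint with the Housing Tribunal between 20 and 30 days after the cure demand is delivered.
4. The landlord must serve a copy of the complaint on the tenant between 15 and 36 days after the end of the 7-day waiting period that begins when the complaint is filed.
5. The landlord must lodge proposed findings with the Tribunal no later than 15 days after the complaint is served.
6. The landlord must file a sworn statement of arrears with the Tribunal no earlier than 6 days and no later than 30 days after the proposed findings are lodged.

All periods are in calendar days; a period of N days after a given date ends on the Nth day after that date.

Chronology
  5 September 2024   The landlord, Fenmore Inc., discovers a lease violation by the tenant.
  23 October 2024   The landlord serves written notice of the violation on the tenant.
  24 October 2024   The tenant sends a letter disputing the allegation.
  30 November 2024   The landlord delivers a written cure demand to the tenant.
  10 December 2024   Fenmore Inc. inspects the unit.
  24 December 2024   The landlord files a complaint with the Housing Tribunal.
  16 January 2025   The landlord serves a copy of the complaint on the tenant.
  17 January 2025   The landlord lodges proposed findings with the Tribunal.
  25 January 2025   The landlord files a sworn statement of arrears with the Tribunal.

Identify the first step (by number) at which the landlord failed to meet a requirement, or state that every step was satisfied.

Step 1

Step 1 — counting 46 days from 5 September 2024 (when the violation is discovered) gives a deadline of 21 October 2024; done 23 October 2024 — 2 days late.
No need to go further; step 1 was not satisfied.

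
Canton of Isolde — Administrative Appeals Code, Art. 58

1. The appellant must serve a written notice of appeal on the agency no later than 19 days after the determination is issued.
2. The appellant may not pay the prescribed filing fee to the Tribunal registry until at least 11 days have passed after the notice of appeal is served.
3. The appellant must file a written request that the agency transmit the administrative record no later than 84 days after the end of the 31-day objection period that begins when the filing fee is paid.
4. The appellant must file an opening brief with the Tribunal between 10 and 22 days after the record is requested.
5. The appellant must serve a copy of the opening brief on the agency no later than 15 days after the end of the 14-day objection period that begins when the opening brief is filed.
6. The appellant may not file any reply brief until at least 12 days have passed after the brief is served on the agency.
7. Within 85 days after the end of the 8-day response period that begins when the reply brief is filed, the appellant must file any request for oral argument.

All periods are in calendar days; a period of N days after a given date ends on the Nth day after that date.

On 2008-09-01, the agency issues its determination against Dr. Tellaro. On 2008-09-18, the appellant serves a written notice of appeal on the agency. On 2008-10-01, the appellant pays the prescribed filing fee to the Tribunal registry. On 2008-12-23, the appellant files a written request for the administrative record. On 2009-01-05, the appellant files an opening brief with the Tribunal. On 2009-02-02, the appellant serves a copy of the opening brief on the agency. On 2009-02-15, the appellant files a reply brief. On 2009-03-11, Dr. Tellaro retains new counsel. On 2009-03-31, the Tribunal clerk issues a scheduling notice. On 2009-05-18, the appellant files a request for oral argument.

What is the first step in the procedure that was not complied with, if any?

None — every step was satisfied

Step 1 — counting 19 days from 2008-09-01 (when the determination is issued) gives a deadline of 2008-09-20; done 2008-09-18 — timely.
Step 2 — must wait 11 days from 2008-09-18 (when the notice of appeal is served), so not before 2008-09-29; 2008-10-01 is on or after that date.
Step 3 — counting 84 days from 2008-11-01 (end of the 31-day objection period, which began when the filing fee is paid on 2008-10-01) gives a deadline of 2009-01-24; 2008-12-23 is within that limit.
Step 4 — 10 and 22 days from 2008-12-23 (when the record is requested) are 2009-01-02 and 2009-01-14 respectively; done 2009-01-05, which is between those dates.
Step 5 — counting 15 days from 2009-01-19 (end of the 14-day objection period, which began when the opening brief is filed on 2009-01-05) gives a deadline of 2009-02-03; done 2009-02-02 — timely.
Step 6 — must wait 12 days from 2009-02-02 (when the brief is served on the agency), so not before 2009-02-14; 2009-02-15 is on or after that date.
Step 7 — counting 85 days from 2009-02-23 (end of the 8-day response period, which began when the reply brief is filed on 2009-02-15) gives a deadline of 2009-05-19; done 2009-05-18 — timely.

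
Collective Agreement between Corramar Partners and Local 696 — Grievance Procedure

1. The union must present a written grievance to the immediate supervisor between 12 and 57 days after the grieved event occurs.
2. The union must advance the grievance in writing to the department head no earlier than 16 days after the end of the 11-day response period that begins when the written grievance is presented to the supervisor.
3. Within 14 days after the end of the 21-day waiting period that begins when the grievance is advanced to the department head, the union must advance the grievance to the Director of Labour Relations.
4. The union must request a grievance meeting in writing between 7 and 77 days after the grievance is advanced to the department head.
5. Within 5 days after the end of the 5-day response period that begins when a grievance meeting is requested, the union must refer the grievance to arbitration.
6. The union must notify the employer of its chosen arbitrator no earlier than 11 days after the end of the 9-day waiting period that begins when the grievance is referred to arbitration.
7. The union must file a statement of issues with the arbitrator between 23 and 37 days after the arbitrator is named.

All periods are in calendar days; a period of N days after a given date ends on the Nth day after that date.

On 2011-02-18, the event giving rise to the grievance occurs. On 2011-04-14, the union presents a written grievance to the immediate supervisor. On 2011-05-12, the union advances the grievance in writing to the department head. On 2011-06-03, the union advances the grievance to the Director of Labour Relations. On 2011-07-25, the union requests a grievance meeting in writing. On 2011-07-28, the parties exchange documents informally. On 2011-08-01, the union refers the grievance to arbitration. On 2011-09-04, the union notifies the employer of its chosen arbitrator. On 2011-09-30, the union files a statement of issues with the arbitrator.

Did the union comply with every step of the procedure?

(1) the permitted window runs from 2011-02-18 + 12 = 2011-03-02 to 2011-02-18 + 57 = 2011-04-16; done 2011-04-14, which is between those dates.
(2) permitted from 2011-04-25 + 16 days = 2011-05-11 onward; done 2011-05-12, after the minimum wait.
(3) due by 2011-06-02 + 14 days = 2011-06-16; done 2011-06-03 — timely.
(4) the permitted window runs from 2011-05-12 + 7 = 2011-05-19 to 2011-05-12 + 77 = 2011-07-28; done 2011-07-25, which is between those dates.
(5) due by 2011-07-30 + 5 days = 2011-08-04; 2011-08-01 is within that limit.
(6) permitted from 2011-08-10 + 11 days = 2011-08-21 onward; done 2011-09-04 — permitted.
(7) the permitted window runs from 2011-09-04 + 23 = 2011-09-27 to 2011-09-04 + 37 = 2011-10-11; done 2011-09-30 — within the window.

Yes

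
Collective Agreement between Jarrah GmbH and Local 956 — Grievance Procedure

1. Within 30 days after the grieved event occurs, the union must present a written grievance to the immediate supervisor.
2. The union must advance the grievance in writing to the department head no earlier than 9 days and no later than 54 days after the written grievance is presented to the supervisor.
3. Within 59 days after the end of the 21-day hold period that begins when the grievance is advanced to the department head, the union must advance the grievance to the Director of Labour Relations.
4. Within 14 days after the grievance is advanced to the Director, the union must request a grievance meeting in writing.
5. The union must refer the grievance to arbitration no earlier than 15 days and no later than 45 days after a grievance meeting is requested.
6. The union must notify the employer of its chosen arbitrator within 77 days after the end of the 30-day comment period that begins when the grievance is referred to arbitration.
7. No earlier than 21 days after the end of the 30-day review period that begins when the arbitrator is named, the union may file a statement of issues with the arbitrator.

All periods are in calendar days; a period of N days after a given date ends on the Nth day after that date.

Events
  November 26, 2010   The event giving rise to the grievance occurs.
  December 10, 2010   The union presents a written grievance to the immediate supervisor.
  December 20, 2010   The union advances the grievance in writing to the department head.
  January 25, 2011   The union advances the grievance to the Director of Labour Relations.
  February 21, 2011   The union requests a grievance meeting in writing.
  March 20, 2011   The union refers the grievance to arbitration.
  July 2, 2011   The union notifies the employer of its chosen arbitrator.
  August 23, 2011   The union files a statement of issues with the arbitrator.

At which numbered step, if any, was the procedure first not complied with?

Step 4

Step 1: 30 days after November 26, 2010 (when the grieved event occurs) is December 26, 2010; done December 10, 2010 — timely.
Step 2: the window is 9–54 days after December 10, 2010 (when the written grievance is presented to the supervisor), so December 19, 2010 through February 2, 2011; December 20, 2010 falls inside that range.
Step 3: 59 days after January 10, 2011 (end of the 21-day hold period, which began when the grievance is advanced to the department head on December 20, 2010) is March 10, 2011; January 25, 2011 is within that limit.
Step 4: 14 days after January 25, 2011 (when the grievance is advanced to the Director) is February 8, 2011; February 21, 2011 misses that deadline by 13 days.
The analysis stops there.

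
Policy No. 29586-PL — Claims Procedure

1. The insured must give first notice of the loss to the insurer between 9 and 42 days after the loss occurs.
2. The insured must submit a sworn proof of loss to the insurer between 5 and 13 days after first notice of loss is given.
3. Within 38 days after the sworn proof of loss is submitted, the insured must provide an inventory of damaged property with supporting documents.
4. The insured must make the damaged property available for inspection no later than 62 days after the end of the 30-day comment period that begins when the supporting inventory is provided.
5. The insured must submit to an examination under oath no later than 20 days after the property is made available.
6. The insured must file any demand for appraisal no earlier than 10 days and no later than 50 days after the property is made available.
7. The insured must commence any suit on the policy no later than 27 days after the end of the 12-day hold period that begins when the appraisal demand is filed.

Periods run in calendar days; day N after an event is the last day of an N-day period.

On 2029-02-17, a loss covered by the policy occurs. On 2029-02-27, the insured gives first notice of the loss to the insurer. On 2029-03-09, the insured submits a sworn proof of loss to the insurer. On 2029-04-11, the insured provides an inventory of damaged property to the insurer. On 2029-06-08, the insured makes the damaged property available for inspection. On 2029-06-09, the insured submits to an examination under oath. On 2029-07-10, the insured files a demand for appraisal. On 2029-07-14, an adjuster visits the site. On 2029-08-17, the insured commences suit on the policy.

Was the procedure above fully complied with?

Yes

(1) the permitted window runs from 2029-02-17 + 9 = 2029-02-26 to 2029-02-17 + 42 = 2029-03-31; done 2029-02-27, which is between those dates.
(2) the permitted window runs from 2029-02-27 + 5 = 2029-03-04 to 2029-02-27 + 13 = 2029-03-12; done 2029-03-09 — within the window.
(3) due by 2029-03-09 + 38 days = 2029-04-16; completed 2029-04-11, before the deadline.
(4) due by 2029-05-11 + 62 days = 2029-07-12; completed 2029-06-08, before the deadline.
(5) due by 2029-06-08 + 20 days = 2029-06-28; 2029-06-09 is within that limit.
(6) the permitted window runs from 2029-06-08 + 10 = 2029-06-18 to 2029-06-08 + 50 = 2029-07-28; 2029-07-10 falls inside that range.
(7) due by 2029-07-22 + 27 days = 2029-08-18; done 2029-08-17 — timely.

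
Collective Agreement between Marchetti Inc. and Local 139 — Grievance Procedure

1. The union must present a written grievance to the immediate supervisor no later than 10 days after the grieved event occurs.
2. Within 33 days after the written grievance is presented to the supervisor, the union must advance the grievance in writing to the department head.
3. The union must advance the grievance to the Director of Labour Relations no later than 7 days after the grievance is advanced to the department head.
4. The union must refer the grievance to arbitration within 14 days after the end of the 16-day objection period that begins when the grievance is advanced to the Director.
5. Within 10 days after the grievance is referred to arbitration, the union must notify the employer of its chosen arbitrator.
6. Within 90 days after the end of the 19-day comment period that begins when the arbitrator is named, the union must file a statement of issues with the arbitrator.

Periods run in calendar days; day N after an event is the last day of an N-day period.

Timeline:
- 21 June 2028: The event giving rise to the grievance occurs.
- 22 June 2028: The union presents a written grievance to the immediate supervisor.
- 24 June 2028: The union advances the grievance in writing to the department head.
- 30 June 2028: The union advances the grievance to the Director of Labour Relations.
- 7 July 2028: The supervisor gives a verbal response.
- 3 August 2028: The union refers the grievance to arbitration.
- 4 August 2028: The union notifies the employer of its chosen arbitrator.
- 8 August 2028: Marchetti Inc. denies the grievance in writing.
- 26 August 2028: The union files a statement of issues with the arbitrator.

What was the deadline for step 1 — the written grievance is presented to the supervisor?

Step 1 runs from 21 June 2028, when the grieved event occurs. 10 days after 21 June 2028 is 1 July 2028.

1 July 2028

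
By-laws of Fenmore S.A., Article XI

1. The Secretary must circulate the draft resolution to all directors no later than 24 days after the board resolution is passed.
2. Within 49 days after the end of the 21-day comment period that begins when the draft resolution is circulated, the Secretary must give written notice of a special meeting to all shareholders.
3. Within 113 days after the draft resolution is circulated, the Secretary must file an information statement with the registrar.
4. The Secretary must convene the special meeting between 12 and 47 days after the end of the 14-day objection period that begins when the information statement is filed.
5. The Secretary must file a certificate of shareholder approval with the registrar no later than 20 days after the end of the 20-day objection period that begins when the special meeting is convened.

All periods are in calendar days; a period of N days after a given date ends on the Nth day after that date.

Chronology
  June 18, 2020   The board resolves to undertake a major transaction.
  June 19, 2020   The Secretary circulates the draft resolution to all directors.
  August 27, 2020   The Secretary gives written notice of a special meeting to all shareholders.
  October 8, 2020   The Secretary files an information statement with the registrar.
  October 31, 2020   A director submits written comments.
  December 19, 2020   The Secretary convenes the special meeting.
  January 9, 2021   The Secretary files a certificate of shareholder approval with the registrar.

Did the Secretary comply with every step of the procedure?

(1) due by June 18, 2020 + 24 days = July 12, 2020; June 19, 2020 is within that limit.
(2) due by July 10, 2020 + 49 days = August 28, 2020; August 27, 2020 is within that limit.
(3) due by June 19, 2020 + 113 days = October 10, 2020; October 8, 2020 is within that limit.
(4) the permitted window runs from October 22, 2020 + 12 = November 3, 2020 to October 22, 2020 + 47 = December 8, 2020; done December 19, 2020 — 11 days after the window closed.
That is the first point of non-compliance.

No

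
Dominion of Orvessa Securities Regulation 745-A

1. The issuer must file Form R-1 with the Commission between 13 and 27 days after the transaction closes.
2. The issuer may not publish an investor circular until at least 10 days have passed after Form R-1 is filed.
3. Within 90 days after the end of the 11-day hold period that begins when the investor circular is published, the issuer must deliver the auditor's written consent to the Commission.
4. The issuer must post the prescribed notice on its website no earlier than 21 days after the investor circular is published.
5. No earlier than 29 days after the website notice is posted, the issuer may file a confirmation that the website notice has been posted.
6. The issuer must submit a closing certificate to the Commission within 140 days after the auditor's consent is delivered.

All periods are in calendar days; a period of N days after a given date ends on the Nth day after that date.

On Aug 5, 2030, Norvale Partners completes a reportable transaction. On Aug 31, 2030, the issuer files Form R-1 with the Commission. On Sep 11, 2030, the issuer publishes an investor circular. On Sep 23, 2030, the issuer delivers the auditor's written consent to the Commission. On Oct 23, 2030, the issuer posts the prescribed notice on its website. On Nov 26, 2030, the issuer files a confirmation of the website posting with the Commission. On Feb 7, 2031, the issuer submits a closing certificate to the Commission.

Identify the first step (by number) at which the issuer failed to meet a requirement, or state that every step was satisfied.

Step 1 — 13 and 27 days from Aug 5, 2030 (when the transaction closes) are Aug 18, 2030 and Sep 1, 2030 respectively; done Aug 31, 2030 — within the window.
Step 2 — must wait 10 days from Aug 31, 2030 (when Form R-1 is filed), so not before Sep 10, 2030; Sep 11, 2030 is on or after that date.
Step 3 — counting 90 days from Sep 22, 2030 (end of the 11-day hold period, which began when the investor circular is published on Sep 11, 2030) gives a deadline of Dec 21, 2030; Sep 23, 2030 is within that limit.
Step 4 — must wait 21 days from Sep 11, 2030 (when the investor circular is published), so not before Oct 2, 2030; done Oct 23, 2030 — permitted.
Step 5 — must wait 29 days from Oct 23, 2030 (when the website notice is posted), so not before Nov 21, 2030; Nov 26, 2030 is on or after that date.
Step 6 — counting 140 days from Sep 23, 2030 (when the auditor's consent is delivered) gives a deadline of Feb 10, 2031; completed Feb 7, 2031, before the deadline.

None — every step was satisfied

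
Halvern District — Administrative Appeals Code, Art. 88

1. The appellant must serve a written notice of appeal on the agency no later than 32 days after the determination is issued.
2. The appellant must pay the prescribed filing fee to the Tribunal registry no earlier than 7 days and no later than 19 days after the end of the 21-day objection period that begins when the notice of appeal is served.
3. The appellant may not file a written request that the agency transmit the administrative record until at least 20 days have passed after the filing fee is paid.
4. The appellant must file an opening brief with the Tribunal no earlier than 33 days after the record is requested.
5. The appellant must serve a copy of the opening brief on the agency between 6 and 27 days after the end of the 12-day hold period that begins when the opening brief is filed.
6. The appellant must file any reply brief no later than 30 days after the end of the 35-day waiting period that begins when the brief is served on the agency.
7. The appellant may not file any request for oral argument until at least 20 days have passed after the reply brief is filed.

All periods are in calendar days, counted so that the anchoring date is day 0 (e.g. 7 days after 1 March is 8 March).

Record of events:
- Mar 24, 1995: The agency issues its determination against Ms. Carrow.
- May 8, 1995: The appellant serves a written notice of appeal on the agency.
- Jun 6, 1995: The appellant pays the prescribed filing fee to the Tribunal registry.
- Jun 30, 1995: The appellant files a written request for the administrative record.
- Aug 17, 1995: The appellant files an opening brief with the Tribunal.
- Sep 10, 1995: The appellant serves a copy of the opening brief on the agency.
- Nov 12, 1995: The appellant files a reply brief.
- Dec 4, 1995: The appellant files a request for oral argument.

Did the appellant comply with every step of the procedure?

No

(1) due by Mar 24, 1995 + 32 days = Apr 25, 1995; not done until May 8, 1995, 13 days after the deadline.
No need to go further; step 1 was not satisfied.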